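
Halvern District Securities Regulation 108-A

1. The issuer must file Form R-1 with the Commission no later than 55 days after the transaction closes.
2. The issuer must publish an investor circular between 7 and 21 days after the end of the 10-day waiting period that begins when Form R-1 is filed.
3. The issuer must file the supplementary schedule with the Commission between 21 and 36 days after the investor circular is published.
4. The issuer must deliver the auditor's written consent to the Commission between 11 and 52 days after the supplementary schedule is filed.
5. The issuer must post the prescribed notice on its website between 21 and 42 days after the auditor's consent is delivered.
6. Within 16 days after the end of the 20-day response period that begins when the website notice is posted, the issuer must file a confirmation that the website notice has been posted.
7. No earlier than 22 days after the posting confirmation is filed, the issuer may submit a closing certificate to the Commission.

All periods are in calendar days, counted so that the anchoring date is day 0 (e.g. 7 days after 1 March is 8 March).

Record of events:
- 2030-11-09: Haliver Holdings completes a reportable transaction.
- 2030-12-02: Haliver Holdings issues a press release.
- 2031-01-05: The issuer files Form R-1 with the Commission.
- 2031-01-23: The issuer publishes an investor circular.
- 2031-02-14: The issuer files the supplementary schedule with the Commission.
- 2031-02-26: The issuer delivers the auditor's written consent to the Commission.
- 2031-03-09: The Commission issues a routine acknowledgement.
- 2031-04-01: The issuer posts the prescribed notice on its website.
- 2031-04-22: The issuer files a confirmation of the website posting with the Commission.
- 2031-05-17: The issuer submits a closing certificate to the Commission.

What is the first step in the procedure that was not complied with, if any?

Step 1: 55 days after 2030-11-09 (when the transaction closes) is 2031-01-03; 2031-01-05 misses that deadline by 2 days.

Step 1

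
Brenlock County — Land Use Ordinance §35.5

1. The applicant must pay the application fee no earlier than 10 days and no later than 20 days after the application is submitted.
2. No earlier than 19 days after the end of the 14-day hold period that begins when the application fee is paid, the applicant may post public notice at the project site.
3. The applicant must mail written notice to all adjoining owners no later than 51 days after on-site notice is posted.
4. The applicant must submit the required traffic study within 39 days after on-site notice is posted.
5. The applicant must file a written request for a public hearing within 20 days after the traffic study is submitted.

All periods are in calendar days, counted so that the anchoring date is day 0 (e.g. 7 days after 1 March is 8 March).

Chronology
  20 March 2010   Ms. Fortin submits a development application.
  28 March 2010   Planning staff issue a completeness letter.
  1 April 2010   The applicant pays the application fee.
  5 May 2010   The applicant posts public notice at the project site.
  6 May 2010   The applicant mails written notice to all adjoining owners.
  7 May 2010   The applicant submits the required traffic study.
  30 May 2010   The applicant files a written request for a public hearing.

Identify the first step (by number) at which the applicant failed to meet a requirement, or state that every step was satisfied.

Step 5

Step 1: the window is 10–20 days after 20 March 2010 (when the application is submitted), so 30 March 2010 through 9 April 2010; done 1 April 2010, which is between those dates.
Step 2: the earliest permitted date is 19 days after 15 April 2010 (end of the 14-day hold period, which began when the application fee is paid on 1 April 2010), i.e. 4 May 2010; 5 May 2010 is on or after that date.
Step 3: 51 days after 5 May 2010 (when on-site notice is posted) is 25 June 2010; 6 May 2010 is within that limit.
Step 4: 39 days after 5 May 2010 (when on-site notice is posted) is 13 June 2010; 7 May 2010 is within that limit.
Step 5: 20 days after 7 May 2010 (when the traffic study is submitted) is 27 May 2010; done 30 May 2010 — 3 days late.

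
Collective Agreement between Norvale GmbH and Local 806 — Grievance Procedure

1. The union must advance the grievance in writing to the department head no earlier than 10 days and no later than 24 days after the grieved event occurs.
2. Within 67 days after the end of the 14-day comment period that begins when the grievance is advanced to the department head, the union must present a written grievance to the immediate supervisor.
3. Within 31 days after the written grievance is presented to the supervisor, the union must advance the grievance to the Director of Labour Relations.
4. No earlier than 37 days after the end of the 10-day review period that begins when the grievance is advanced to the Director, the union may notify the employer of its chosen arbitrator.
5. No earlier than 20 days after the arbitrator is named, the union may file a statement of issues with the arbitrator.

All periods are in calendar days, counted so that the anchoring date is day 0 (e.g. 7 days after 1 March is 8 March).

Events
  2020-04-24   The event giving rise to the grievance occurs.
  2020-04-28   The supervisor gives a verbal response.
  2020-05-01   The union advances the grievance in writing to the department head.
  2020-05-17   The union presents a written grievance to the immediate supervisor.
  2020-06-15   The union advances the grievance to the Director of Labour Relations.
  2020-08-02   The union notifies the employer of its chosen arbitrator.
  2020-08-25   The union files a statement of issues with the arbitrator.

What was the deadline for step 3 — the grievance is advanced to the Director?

Step 3 runs from 2020-05-17, when the written grievance is presented to the supervisor. 31 days after 2020-05-17 is 2020-06-17.

2020-06-17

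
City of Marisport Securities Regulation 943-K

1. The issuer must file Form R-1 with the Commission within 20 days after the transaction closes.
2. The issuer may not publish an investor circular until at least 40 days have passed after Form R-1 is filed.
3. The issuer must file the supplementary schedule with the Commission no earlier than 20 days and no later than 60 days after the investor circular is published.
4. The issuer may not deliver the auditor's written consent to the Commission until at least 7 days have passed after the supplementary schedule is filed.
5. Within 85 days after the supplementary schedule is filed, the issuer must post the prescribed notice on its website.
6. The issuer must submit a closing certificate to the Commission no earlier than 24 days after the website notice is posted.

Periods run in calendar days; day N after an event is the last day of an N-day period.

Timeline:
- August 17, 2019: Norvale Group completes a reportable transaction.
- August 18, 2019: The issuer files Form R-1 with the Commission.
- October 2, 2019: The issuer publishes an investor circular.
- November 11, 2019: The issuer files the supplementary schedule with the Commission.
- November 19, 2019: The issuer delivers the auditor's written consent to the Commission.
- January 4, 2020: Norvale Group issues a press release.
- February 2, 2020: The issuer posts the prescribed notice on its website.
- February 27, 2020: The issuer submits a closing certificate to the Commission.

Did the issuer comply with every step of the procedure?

(1) due by August 17, 2019 + 20 days = September 6, 2019; August 18, 2019 is within that limit.
(2) permitted from August 18, 2019 + 40 days = September 27, 2019 onward; done October 2, 2019 — permitted.
(3) the permitted window runs from October 2, 2019 + 20 = October 22, 2019 to October 2, 2019 + 60 = December 1, 2019; done November 11, 2019 — within the window.
(4) permitted from November 11, 2019 + 7 days = November 18, 2019 onward; done November 19, 2019 — permitted.
(5) due by November 11, 2019 + 85 days = February 4, 2020; completed February 2, 2020, before the deadline.
(6) permitted from February 2, 2020 + 24 days = February 26, 2020 onward; February 27, 2020 is on or after that date.

Yes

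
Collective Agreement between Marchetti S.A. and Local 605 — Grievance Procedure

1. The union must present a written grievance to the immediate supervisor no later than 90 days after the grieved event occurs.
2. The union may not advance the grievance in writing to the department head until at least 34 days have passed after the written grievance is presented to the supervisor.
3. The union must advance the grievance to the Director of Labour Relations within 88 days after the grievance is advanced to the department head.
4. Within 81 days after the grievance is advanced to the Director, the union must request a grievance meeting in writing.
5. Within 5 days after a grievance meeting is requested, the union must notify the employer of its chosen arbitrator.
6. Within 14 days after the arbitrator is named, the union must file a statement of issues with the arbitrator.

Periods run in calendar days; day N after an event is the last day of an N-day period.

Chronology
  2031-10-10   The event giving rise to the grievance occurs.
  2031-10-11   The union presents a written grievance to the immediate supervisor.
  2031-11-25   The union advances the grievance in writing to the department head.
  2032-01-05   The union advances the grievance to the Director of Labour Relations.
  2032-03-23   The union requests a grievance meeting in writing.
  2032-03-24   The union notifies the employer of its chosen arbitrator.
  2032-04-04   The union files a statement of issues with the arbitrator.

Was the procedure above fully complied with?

Yes

Step 1 — counting 90 days from 2031-10-10 (when the grieved event occurs) gives a deadline of 2032-01-08; done 2031-10-11 — timely.
Step 2 — must wait 34 days from 2031-10-11 (when the written grievance is presented to the supervisor), so not before 2031-11-14; done 2031-11-25, after the minimum wait.
Step 3 — counting 88 days from 2031-11-25 (when the grievance is advanced to the department head) gives a deadline of 2032-02-21; done 2032-01-05 — timely.
Step 4 — counting 81 days from 2032-01-05 (when the grievance is advanced to the Director) gives a deadline of 2032-03-26; completed 2032-03-23, before the deadline.
Step 5 — counting 5 days from 2032-03-23 (when a grievance meeting is requested) gives a deadline of 2032-03-28; done 2032-03-24 — timely.
Step 6 — counting 14 days from 2032-03-24 (when the arbitrator is named) gives a deadline of 2032-04-07; done 2032-04-04 — timely.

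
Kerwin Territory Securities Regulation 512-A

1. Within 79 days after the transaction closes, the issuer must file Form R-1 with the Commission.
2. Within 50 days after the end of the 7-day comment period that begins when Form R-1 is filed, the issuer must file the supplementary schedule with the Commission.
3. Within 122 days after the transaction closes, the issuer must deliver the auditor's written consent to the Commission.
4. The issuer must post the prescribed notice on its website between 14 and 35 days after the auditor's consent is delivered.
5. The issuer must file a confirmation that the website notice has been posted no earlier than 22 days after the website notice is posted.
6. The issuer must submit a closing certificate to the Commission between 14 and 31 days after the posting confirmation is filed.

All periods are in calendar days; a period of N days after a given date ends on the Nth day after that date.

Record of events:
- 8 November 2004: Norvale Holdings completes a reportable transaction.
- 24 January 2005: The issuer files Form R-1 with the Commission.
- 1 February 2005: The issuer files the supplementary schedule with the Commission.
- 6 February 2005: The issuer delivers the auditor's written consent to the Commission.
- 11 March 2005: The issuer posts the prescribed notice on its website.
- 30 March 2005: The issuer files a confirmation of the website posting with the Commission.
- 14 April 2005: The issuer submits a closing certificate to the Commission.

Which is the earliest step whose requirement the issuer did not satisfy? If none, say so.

Step 5

Step 1: 79 days after 8 November 2004 (when the transaction closes) is 26 January 2005; done 24 January 2005 — timely.
Step 2: 50 days after 31 January 2005 (end of the 7-day comment period, which began when Form R-1 is filed on 24 January 2005) is 22 March 2005; done 1 February 2005 — timely.
Step 3: 122 days after 8 November 2004 (when the transaction closes) is 10 March 2005; completed 6 February 2005, before the deadline.
Step 4: the window is 14–35 days after 6 February 2005 (when the auditor's consent is delivered), so 20 February 2005 through 13 March 2005; done 11 March 2005, which is between those dates.
Step 5: the earliest permitted date is 22 days after 11 March 2005 (when the website notice is posted), i.e. 2 April 2005; acted on 30 March 2005, 3 days prematurely.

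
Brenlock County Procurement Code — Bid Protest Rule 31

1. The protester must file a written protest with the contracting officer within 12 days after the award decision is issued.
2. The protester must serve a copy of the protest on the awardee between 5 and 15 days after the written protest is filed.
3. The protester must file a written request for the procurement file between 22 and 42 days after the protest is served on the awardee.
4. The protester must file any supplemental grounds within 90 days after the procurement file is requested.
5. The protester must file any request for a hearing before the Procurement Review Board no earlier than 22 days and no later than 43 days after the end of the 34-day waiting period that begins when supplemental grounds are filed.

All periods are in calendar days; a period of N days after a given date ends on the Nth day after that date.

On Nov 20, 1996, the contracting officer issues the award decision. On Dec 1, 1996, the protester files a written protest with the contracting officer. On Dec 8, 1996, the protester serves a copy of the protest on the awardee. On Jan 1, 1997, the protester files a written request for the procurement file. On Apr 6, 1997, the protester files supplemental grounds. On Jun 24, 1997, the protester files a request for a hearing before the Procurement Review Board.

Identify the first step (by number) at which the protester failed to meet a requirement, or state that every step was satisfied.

Step 1 — counting 12 days from Nov 20, 1996 (when the award decision is issued) gives a deadline of Dec 2, 1996; Dec 1, 1996 is within that limit.
Step 2 — 5 and 15 days from Dec 1, 1996 (when the written protest is filed) are Dec 6, 1996 and Dec 16, 1996 respectively; done Dec 8, 1996, which is between those dates.
Step 3 — 22 and 42 days from Dec 8, 1996 (when the protest is served on the awardee) are Dec 30, 1996 and Jan 19, 1997 respectively; Jan 1, 1997 falls inside that range.
Step 4 — counting 90 days from Jan 1, 1997 (when the procurement file is requested) gives a deadline of Apr 1, 1997; Apr 6, 1997 misses that deadline by 5 days.
The procedure was therefore not followed at step 4.

Step 4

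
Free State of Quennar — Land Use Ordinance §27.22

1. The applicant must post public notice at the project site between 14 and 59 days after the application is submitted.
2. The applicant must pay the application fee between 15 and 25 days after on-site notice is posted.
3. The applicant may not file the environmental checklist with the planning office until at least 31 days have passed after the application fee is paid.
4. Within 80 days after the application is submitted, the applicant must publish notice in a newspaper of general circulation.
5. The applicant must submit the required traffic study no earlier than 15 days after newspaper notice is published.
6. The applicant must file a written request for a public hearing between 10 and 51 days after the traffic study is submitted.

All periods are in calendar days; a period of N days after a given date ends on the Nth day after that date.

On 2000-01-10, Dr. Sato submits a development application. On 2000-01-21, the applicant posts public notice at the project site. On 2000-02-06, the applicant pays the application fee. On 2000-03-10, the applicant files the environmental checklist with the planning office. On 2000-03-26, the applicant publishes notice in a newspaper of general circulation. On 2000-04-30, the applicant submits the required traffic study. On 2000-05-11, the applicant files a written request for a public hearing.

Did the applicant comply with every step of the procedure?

No

Step 1 — 14 and 59 days from 2000-01-10 (when the application is submitted) are 2000-01-24 and 2000-03-09 respectively; 2000-01-21 is 3 days too early.
The procedure was therefore not followed at step 1.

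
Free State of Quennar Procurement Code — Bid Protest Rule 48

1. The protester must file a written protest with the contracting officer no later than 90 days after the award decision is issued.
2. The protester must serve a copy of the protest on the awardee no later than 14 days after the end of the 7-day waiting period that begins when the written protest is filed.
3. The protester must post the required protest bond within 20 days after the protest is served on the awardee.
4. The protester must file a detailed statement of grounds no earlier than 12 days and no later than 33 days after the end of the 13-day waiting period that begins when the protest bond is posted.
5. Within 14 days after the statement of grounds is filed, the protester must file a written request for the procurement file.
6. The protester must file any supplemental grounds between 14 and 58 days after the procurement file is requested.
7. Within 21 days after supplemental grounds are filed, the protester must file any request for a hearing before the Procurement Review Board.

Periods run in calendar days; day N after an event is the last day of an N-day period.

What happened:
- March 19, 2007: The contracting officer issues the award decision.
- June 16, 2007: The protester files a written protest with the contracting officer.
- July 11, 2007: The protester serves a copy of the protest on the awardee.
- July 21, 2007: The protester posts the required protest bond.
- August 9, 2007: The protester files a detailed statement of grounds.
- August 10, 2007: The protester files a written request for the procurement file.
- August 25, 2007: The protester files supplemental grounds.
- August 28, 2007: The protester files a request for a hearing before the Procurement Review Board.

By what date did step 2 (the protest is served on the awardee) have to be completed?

July 7, 2007

The written protest is filed on June 16, 2007; the 7-day waiting period therefore ends June 23, 2007, and step 2 runs from that date. 14 days after June 23, 2007 is July 7, 2007.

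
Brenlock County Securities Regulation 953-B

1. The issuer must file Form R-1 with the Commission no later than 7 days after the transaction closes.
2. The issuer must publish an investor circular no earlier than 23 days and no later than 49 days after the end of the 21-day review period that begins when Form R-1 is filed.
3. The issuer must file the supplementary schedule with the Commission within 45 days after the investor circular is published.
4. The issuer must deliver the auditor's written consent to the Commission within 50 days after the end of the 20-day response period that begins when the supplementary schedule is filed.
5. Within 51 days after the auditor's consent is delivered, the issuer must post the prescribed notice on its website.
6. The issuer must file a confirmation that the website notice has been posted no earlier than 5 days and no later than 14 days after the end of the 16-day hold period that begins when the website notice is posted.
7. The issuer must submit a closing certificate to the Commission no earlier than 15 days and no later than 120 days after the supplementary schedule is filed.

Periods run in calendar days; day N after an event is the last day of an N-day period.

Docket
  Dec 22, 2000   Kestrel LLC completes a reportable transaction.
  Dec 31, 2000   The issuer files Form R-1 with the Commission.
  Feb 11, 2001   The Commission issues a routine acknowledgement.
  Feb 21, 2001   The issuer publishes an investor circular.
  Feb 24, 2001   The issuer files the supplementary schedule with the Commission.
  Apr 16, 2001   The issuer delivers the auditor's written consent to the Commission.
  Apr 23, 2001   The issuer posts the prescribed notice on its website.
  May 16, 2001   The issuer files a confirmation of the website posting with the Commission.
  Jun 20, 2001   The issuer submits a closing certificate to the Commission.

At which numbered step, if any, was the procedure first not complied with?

Step 1

Step 1: 7 days after Dec 22, 2000 (when the transaction closes) is Dec 29, 2000; Dec 31, 2000 misses that deadline by 2 days.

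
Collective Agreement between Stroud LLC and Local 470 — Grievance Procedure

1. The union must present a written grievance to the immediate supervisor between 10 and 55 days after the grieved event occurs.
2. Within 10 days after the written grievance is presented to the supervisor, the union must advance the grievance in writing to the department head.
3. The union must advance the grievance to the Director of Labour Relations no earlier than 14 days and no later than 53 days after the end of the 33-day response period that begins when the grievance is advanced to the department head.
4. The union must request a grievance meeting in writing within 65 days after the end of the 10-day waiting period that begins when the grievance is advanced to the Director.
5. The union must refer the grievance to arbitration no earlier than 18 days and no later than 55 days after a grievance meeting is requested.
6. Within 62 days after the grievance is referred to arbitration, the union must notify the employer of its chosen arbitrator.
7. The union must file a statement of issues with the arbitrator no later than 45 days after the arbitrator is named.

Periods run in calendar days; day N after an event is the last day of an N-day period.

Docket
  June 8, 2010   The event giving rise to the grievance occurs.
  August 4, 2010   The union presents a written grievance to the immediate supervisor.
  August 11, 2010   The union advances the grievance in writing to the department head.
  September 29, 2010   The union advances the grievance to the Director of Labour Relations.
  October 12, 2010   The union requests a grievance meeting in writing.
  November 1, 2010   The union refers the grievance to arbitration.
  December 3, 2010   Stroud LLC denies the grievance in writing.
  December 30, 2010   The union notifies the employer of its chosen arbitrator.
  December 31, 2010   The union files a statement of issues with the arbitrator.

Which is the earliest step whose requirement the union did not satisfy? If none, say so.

Step 1: the window is 10–55 days after June 8, 2010 (when the grieved event occurs), so June 18, 2010 through August 2, 2010; done August 4, 2010 — 2 days after the window closed.
The procedure was therefore not followed at step 1.

Step 1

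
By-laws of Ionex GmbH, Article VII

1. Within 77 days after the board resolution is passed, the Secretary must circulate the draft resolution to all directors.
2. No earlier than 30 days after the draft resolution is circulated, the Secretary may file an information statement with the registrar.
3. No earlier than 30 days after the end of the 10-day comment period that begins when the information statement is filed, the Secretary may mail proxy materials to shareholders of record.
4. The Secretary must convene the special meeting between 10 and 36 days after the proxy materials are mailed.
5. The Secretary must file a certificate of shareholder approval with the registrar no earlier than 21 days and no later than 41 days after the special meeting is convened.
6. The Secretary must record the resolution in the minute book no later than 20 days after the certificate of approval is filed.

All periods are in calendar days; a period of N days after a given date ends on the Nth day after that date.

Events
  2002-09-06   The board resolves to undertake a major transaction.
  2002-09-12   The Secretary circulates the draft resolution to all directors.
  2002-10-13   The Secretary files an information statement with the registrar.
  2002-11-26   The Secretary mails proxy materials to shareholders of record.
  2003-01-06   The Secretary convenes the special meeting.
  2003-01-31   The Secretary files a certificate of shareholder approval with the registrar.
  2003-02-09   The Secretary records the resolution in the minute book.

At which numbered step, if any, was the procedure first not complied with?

Step 4

Step 1 — counting 77 days from 2002-09-06 (when the board resolution is passed) gives a deadline of 2002-11-22; done 2002-09-12 — timely.
Step 2 — must wait 30 days from 2002-09-12 (when the draft resolution is circulated), so not before 2002-10-12; 2002-10-13 is on or after that date.
Step 3 — must wait 30 days from 2002-10-23 (end of the 10-day comment period, which began when the information statement is filed on 2002-10-13), so not before 2002-11-22; done 2002-11-26, after the minimum wait.
Step 4 — 10 and 36 days from 2002-11-26 (when the proxy materials are mailed) are 2002-12-06 and 2003-01-01 respectively; 2003-01-06 is 5 days past the end of the window.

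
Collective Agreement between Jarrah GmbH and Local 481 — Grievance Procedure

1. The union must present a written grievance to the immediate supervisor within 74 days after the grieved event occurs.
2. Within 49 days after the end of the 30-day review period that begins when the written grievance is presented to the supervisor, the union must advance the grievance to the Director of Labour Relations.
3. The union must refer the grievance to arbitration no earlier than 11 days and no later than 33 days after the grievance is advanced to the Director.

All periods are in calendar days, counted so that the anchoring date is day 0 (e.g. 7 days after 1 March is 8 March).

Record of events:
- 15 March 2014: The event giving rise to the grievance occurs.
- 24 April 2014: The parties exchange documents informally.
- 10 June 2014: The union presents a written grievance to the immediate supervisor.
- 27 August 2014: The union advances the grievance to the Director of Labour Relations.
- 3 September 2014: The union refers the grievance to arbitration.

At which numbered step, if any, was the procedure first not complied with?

Step 1

(1) due by 15 March 2014 + 74 days = 28 May 2014; not done until 10 June 2014, 13 days after the deadline.
The procedure was therefore not followed at step 1.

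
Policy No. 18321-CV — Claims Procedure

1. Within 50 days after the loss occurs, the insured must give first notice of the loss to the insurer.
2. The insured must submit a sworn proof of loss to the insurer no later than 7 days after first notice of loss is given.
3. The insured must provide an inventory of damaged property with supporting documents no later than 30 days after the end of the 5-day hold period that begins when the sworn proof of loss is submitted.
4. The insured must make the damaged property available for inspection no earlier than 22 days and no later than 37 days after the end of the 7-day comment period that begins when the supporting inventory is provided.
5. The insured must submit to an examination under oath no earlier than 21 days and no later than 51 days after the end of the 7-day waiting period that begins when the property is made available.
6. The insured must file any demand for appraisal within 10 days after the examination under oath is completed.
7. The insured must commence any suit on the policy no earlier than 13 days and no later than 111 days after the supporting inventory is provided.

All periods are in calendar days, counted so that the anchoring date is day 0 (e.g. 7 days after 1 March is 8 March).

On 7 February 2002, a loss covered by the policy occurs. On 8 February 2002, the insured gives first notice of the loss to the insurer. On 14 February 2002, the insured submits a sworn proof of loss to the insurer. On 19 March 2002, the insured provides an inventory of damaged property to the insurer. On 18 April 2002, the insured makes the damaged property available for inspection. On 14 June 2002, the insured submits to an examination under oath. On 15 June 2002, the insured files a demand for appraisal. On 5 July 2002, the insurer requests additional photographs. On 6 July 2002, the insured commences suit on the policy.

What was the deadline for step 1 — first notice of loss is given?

29 March 2002

Step 1 runs from 7 February 2002, when the loss occurs. 50 days after 7 February 2002 is 29 March 2002.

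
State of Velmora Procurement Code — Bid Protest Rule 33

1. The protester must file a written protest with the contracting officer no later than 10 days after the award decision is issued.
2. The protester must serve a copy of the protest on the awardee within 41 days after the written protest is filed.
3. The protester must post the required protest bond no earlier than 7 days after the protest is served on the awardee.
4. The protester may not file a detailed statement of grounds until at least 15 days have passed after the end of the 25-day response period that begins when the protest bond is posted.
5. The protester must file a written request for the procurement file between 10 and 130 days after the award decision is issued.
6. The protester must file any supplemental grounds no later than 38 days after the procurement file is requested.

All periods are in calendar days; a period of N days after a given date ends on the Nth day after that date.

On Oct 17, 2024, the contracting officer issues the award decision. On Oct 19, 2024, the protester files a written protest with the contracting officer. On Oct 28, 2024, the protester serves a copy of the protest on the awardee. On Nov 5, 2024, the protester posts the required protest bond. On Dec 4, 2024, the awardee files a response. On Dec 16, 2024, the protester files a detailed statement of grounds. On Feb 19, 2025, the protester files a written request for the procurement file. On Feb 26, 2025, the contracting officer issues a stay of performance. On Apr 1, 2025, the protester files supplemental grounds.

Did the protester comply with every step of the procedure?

Step 1: 10 days after Oct 17, 2024 (when the award decision is issued) is Oct 27, 2024; Oct 19, 2024 is within that limit.
Step 2: 41 days after Oct 19, 2024 (when the written protest is filed) is Nov 29, 2024; done Oct 28, 2024 — timely.
Step 3: the earliest permitted date is 7 days after Oct 28, 2024 (when the protest is served on the awardee), i.e. Nov 4, 2024; done Nov 5, 2024, after the minimum wait.
Step 4: the earliest permitted date is 15 days after Nov 30, 2024 (end of the 25-day response period, which began when the protest bond is posted on Nov 5, 2024), i.e. Dec 15, 2024; done Dec 16, 2024, after the minimum wait.
Step 5: the window is 10–130 days after Oct 17, 2024 (when the award decision is issued), so Oct 27, 2024 through Feb 24, 2025; Feb 19, 2025 falls inside that range.
Step 6: 38 days after Feb 19, 2025 (when the procurement file is requested) is Mar 29, 2025; done Apr 1, 2025 — 3 days late.

No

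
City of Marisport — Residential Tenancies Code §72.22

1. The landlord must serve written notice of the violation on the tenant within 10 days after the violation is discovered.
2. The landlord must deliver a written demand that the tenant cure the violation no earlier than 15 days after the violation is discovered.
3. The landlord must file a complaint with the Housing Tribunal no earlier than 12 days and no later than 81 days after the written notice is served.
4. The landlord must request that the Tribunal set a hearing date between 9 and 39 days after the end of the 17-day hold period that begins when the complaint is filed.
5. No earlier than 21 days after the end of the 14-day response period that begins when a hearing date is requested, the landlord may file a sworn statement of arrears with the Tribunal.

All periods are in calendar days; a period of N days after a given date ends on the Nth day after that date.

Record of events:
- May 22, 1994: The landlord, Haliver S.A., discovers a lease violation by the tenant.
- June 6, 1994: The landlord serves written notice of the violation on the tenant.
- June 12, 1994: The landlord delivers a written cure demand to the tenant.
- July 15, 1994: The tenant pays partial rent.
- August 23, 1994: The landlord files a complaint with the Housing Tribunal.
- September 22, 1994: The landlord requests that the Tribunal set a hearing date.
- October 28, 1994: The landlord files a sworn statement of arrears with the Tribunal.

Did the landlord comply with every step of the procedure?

No

(1) due by May 22, 1994 + 10 days = June 1, 1994; not done until June 6, 1994, 5 days after the deadline.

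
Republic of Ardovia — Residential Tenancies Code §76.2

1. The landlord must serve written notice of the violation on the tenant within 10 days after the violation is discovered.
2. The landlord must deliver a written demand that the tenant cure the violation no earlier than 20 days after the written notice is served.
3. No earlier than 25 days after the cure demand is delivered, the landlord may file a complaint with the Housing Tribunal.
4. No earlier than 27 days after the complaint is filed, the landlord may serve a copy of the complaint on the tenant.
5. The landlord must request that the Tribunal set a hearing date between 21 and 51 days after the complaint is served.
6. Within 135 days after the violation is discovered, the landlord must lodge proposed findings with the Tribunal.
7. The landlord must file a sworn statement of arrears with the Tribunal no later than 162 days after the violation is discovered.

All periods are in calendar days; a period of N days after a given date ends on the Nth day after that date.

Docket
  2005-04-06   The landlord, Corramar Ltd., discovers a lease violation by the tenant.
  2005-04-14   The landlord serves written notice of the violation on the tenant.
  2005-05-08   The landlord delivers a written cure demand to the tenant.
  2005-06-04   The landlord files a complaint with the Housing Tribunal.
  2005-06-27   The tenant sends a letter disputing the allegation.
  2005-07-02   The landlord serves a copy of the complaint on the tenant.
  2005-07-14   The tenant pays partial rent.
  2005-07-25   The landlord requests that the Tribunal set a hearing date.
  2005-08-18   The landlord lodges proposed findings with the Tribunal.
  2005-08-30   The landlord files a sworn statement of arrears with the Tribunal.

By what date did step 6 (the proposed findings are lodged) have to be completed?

2005-08-19

Step 6 runs from 2005-04-06, when the violation is discovered. 135 days after 2005-04-06 is 2005-08-19.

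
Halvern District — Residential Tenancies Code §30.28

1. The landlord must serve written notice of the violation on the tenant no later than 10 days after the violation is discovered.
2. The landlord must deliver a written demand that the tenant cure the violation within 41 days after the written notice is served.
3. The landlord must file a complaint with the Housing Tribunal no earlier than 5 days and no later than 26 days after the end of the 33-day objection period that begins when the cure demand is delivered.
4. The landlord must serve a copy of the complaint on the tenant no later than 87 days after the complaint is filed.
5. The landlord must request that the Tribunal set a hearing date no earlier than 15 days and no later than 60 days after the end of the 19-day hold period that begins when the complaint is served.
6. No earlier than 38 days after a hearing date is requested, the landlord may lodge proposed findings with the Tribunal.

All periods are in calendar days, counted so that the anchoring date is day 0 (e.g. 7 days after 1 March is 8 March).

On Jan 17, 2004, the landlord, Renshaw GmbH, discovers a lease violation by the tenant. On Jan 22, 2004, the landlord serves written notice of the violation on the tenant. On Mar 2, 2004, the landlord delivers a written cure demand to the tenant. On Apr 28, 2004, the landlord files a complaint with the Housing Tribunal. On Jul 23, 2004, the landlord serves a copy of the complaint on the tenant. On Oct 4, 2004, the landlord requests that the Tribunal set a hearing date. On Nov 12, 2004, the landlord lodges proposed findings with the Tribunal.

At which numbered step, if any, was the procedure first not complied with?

Step 1 — counting 10 days from Jan 17, 2004 (when the violation is discovered) gives a deadline of Jan 27, 2004; Jan 22, 2004 is within that limit.
Step 2 — counting 41 days from Jan 22, 2004 (when the written notice is served) gives a deadline of Mar 3, 2004; completed Mar 2, 2004, before the deadline.
Step 3 — 5 and 26 days from Apr 4, 2004 (end of the 33-day objection period, which began when the cure demand is delivered on Mar 2, 2004) are Apr 9, 2004 and Apr 30, 2004 respectively; Apr 28, 2004 falls inside that range.
Step 4 — counting 87 days from Apr 28, 2004 (when the complaint is filed) gives a deadline of Jul 24, 2004; completed Jul 23, 2004, before the deadline.
Step 5 — 15 and 60 days from Aug 11, 2004 (end of the 19-day hold period, which began when the complaint is served on Jul 23, 2004) are Aug 26, 2004 and Oct 10, 2004 respectively; done Oct 4, 2004, which is between those dates.
Step 6 — must wait 38 days from Oct 4, 2004 (when a hearing date is requested), so not before Nov 11, 2004; done Nov 12, 2004 — permitted.

None — every step was satisfied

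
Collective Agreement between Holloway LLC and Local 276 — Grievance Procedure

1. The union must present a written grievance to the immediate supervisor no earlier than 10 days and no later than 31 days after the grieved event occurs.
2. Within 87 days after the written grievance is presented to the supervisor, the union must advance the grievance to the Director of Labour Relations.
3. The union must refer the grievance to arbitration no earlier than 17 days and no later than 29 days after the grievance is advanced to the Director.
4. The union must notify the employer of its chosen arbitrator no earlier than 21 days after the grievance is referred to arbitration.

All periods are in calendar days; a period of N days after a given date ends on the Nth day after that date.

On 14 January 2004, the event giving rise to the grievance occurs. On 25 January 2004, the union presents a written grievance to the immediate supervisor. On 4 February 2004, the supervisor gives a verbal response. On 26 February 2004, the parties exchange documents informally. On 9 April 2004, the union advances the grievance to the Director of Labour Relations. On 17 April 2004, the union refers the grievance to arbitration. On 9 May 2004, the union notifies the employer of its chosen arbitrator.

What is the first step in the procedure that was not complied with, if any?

(1) the permitted window runs from 14 January 2004 + 10 = 24 January 2004 to 14 January 2004 + 31 = 14 February 2004; done 25 January 2004 — within the window.
(2) due by 25 January 2004 + 87 days = 21 April 2004; 9 April 2004 is within that limit.
(3) the permitted window runs from 9 April 2004 + 17 = 26 April 2004 to 9 April 2004 + 29 = 8 May 2004; 17 April 2004 is 9 days too early.

Step 3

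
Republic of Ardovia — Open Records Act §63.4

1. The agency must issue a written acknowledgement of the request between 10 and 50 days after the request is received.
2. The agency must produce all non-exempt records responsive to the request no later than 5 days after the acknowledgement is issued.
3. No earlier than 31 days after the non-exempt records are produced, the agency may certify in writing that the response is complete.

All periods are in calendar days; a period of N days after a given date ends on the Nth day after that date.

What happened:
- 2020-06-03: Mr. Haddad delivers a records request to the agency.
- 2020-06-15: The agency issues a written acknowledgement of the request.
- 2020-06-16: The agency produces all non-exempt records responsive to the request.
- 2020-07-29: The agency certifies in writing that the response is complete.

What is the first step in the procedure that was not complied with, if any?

None — every step was satisfied

(1) the permitted window runs from 2020-06-03 + 10 = 2020-06-13 to 2020-06-03 + 50 = 2020-07-23; 2020-06-15 falls inside that range.
(2) due by 2020-06-15 + 5 days = 2020-06-20; 2020-06-16 is within that limit.
(3) permitted from 2020-06-16 + 31 days = 2020-07-17 onward; done 2020-07-29, after the minimum wait.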